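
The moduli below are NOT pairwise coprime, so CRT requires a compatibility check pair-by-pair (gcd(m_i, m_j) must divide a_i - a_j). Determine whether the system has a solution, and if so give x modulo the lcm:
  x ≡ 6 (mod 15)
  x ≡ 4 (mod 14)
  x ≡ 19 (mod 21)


Moduli 15, 14, 21 are not pairwise coprime, so CRT works modulo lcm(m_i) when all pairwise compatibility conditions hold.
Pairwise compatibility: gcd(m_i, m_j) must divide a_i - a_j for every pair.
Merge one congruence at a time:
  Start: x ≡ 6 (mod 15).
  Combine with x ≡ 4 (mod 14): gcd(15, 14) = 1; 4 - 6 = -2, which IS divisible by 1, so compatible.
    Write x = 6 + 15·t and substitute into x ≡ 4 (mod 14): 15·t ≡ 4 − 6 = -2 (mod 14).
    Reduce coefficients mod 14: 1·t ≡ 12 (mod 14).
    So t ≡ 12 (mod 14).
    Then x = 6 + 15·12 = 186, valid modulo lcm(15, 14) = 210: x ≡ 186 (mod 210).
  Combine with x ≡ 19 (mod 21): gcd(210, 21) = 21, and 19 - 186 = -167 is NOT divisible by 21.
    ⇒ system is inconsistent (no integer solution).

No solution (the system is inconsistent).


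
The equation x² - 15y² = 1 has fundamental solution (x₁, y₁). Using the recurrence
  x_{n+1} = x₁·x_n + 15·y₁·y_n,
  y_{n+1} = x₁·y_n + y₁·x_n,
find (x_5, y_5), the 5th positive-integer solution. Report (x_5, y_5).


Step 1: Find the fundamental solution (x₁, y₁) of x² - 15y² = 1.
  Expand √15 as a continued fraction. a₀ = ⌊√15⌋ = 3; iterate m_{k+1} = d_k·a_k − m_k, d_{k+1} = (15 − m_{k+1}²)/d_k, a_{k+1} = ⌊(a₀ + m_{k+1})/d_{k+1}⌋ (starting m₀ = 0, d₀ = 1), with convergents p_k = a_k·p_{k-1} + p_{k-2}, q_k = a_k·q_{k-1} + q_{k-2} (p₋₁ = 1, q₋₁ = 0):
  k = 0: a₀ = 3; p₀/q₀ = 3/1; p₀² − 15·q₀² = 9 − 15 = -6.
  k = 1: m = 3, d = 6, a = ⌊(3 + 3)/6⌋ = 1; p/q = (1·3 + 1)/(1·1 + 0) = 4/1; p² − 15·q² = 16 − 15 = 1.
  The first convergent with p² − 15·q² = 1 gives the fundamental solution (x₁, y₁) = (4, 1).
Step 2: Apply the recurrence (x_{n+1}, y_{n+1}) = (x₁x_n + 15y₁y_n, x₁y_n + y₁x_n) repeatedly.
  From (x_1, y_1) = (4, 1): x_2 = 4·4 + 15·1·1 = 31; y_2 = 4·1 + 1·4 = 8.
  From (x_2, y_2) = (31, 8): x_3 = 4·31 + 15·1·8 = 244; y_3 = 4·8 + 1·31 = 63.
  From (x_3, y_3) = (244, 63): x_4 = 4·244 + 15·1·63 = 1921; y_4 = 4·63 + 1·244 = 496.
  From (x_4, y_4) = (1921, 496): x_5 = 4·1921 + 15·1·496 = 15124; y_5 = 4·496 + 1·1921 = 3905.
Step 3: Verify x_5² - 15·y_5² = 228735376 - 228735375 = 1 (should be 1). ✓

(x_1, y_1) = (4, 1); (x_5, y_5) = (15124, 3905).


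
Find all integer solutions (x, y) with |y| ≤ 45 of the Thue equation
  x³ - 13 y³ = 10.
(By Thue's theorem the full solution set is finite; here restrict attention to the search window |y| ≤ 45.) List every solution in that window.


The equation is x³ - 13y³ = 10. For fixed y, x³ = 13·y³ + 10, so a solution requires the RHS to be a perfect cube.
Strategy: iterate y from -45 to 45, compute RHS = 13·y³ + 10, and check whether it is a (positive or negative) perfect cube.
Check small values of y:
  y = 0: RHS = 10 is not a perfect cube.
  y = 1: RHS = 23 is not a perfect cube.
  y = -1: RHS = -3 is not a perfect cube.
  y = 2: RHS = 114 is not a perfect cube.
  y = -2: RHS = -94 is not a perfect cube.
  y = 3: RHS = 361 is not a perfect cube.
  y = -3: RHS = -341 is not a perfect cube.
Continuing the search up to |y| = 45 finds no solutions either.
No (x, y) in the scanned range satisfies the equation.

No integer solutions with |y| ≤ 45.


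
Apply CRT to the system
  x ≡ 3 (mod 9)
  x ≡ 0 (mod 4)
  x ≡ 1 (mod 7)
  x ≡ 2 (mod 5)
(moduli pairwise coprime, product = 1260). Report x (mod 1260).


Product of moduli M = 9 · 4 · 7 · 5 = 1260.
Merge one congruence at a time:
  Start: x ≡ 3 (mod 9).
  Combine with x ≡ 0 (mod 4); new modulus lcm = 36.
    Write x = 3 + 9·t and substitute into x ≡ 0 (mod 4): 9·t ≡ 0 − 3 = -3 (mod 4).
    Reduce coefficients mod 4: 1·t ≡ 1 (mod 4).
    So t ≡ 1 (mod 4).
    Then x = 3 + 9·1 = 12, valid modulo lcm(9, 4) = 36: x ≡ 12 (mod 36).
  Combine with x ≡ 1 (mod 7); new modulus lcm = 252.
    Write x = 12 + 36·t and substitute into x ≡ 1 (mod 7): 36·t ≡ 1 − 12 = -11 (mod 7).
    Reduce coefficients mod 7: 1·t ≡ 3 (mod 7).
    So t ≡ 3 (mod 7).
    Then x = 12 + 36·3 = 120, valid modulo lcm(36, 7) = 252: x ≡ 120 (mod 252).
  Combine with x ≡ 2 (mod 5); new modulus lcm = 1260.
    Write x = 120 + 252·t and substitute into x ≡ 2 (mod 5): 252·t ≡ 2 − 120 = -118 (mod 5).
    Reduce coefficients mod 5: 2·t ≡ 2 (mod 5).
    The inverse of 2 mod 5 is 3 (since 2·3 = 6 = 1·5 + 1), so t ≡ 3·2 = 6 ≡ 1 (mod 5).
    Then x = 120 + 252·1 = 372, valid modulo lcm(252, 5) = 1260: x ≡ 372 (mod 1260).
Verify against each original: 372 mod 9 = 3, 372 mod 4 = 0, 372 mod 7 = 1, 372 mod 5 = 2.

x ≡ 372 (mod 1260).


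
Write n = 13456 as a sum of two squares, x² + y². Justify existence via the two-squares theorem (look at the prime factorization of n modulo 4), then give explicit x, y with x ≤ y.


Step 1: Factor n = 13456 = 2^4 · 29^2.
Step 2: Check the mod-4 condition on each prime factor: 2 = 2 (special); 29 ≡ 1 (mod 4), exponent 2.
All primes ≡ 3 (mod 4) appear to even exponent (or don't appear), so by the two-squares theorem n IS expressible as a sum of two squares.
Step 3: Build a representation. Group n = k² · m with k = 4 and m = 29 · 29 = 841 (a product of primes ≡ 1 (mod 4)); a representation of m scales to one of n via (k·x)² + (k·y)² = k²(x² + y²). Each prime p ≡ 1 (mod 4) is itself a sum of two squares; find a² by testing p − a² for a perfect square:
  29: 29 − 1² = 28, 29 − 2² = 25 = 5² ⇒ 29 = 2² + 5².
  Combine using the Brahmagupta–Fibonacci identity (a² + b²)(c² + d²) = (ac − bd)² + (ad + bc)² = (ac + bd)² + (ad − bc)²:
  29 · 29 = 841: from (2² + 5²)(2² + 5²), take (2·2 − 5·5, 2·5 + 5·2) = (4 − 25, 10 + 10) = (-21, 20); dropping signs (only squares matter) gives (21, 20); check 21² + 20² = 441 + 400 = 841 ✓.
  Scale by k = 4: (4·21, 4·20) = (84, 80).
Step 4: Order so x ≤ y and verify: 80² + 84² = 6400 + 7056 = 13456 = n. ✓

n = 13456 = 80² + 84² (one valid representation with x ≤ y).


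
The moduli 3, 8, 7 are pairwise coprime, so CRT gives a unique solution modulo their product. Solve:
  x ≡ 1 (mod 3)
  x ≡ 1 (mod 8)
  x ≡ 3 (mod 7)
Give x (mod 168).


Moduli 3, 8, 7 are pairwise coprime; by CRT there is a unique solution modulo M = 3 · 8 · 7 = 168.
Solve pairwise, accumulating the modulus:
  Start with x ≡ 1 (mod 3).
  Combine with x ≡ 1 (mod 8): since gcd(3, 8) = 1, we get a unique residue mod 24.
    Write x = 1 + 3·t and substitute into x ≡ 1 (mod 8): 3·t ≡ 1 − 1 = 0 (mod 8).
    The inverse of 3 mod 8 is 3 (since 3·3 = 9 = 1·8 + 1), so t ≡ 3·0 = 0 ≡ 0 (mod 8).
    Then x = 1 + 3·0 = 1, valid modulo lcm(3, 8) = 24: x ≡ 1 (mod 24).
  Combine with x ≡ 3 (mod 7): since gcd(24, 7) = 1, we get a unique residue mod 168.
    Write x = 1 + 24·t and substitute into x ≡ 3 (mod 7): 24·t ≡ 3 − 1 = 2 (mod 7).
    Reduce coefficients mod 7: 3·t ≡ 2 (mod 7).
    The inverse of 3 mod 7 is 5 (since 3·5 = 15 = 2·7 + 1), so t ≡ 5·2 = 10 ≡ 3 (mod 7).
    Then x = 1 + 24·3 = 73, valid modulo lcm(24, 7) = 168: x ≡ 73 (mod 168).
Verify: 73 mod 3 = 1 ✓, 73 mod 8 = 1 ✓, 73 mod 7 = 3 ✓.

x ≡ 73 (mod 168).


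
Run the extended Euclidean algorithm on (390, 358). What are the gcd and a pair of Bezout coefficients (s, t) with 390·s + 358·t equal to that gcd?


Euclidean algorithm on (390, 358) — divide until remainder is 0:
  390 = 1 · 358 + 32
  358 = 11 · 32 + 6
  32 = 5 · 6 + 2
  6 = 3 · 2 + 0
gcd(390, 358) = 2.
Track Bezout coefficients alongside the remainders: start with r₀ = 390 = a·1 + b·0 (s = 1, t = 0) and r₁ = 358 = a·0 + b·1 (s = 0, t = 1); each new remainder r_{k+1} = r_{k-1} − q_k·r_k inherits s_{k+1} = s_{k-1} − q_k·s_k, t_{k+1} = t_{k-1} − q_k·t_k, so r_k = a·s_k + b·t_k at every step:
  q = 1: r = 32, s = 1 − 1·0 = 1, t = 0 − 1·1 = -1  (check: 390·1 + 358·(-1) = 32)
  q = 11: r = 6, s = 0 − 11·1 = -11, t = 1 − 11·(-1) = 12  (check: 390·(-11) + 358·12 = 6)
  q = 5: r = 2, s = 1 − 5·(-11) = 56, t = -1 − 5·12 = -61  (check: 390·56 + 358·(-61) = 2)
The row with r = 2 (the gcd) gives the Bezout coefficients s = 56, t = -61.
Result: 390 · (56) + 358 · (-61) = 2.

gcd(390, 358) = 2; s = 56, t = -61 (check: 390·56 + 358·(-61) = 2).


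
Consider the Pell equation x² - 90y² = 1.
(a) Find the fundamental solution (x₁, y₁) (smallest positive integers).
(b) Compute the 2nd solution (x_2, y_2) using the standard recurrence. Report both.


Step 1: Find the fundamental solution (x₁, y₁) of x² - 90y² = 1.
  Expand √90 as a continued fraction. a₀ = ⌊√90⌋ = 9; iterate m_{k+1} = d_k·a_k − m_k, d_{k+1} = (90 − m_{k+1}²)/d_k, a_{k+1} = ⌊(a₀ + m_{k+1})/d_{k+1}⌋ (starting m₀ = 0, d₀ = 1), with convergents p_k = a_k·p_{k-1} + p_{k-2}, q_k = a_k·q_{k-1} + q_{k-2} (p₋₁ = 1, q₋₁ = 0):
  k = 0: a₀ = 9; p₀/q₀ = 9/1; p₀² − 90·q₀² = 81 − 90 = -9.
  k = 1: m = 9, d = 9, a = ⌊(9 + 9)/9⌋ = 2; p/q = (2·9 + 1)/(2·1 + 0) = 19/2; p² − 90·q² = 361 − 360 = 1.
  The first convergent with p² − 90·q² = 1 gives the fundamental solution (x₁, y₁) = (19, 2).
Step 2: Apply the recurrence (x_{n+1}, y_{n+1}) = (x₁x_n + 90y₁y_n, x₁y_n + y₁x_n) repeatedly.
  From (x_1, y_1) = (19, 2): x_2 = 19·19 + 90·2·2 = 721; y_2 = 19·2 + 2·19 = 76.
Step 3: Verify x_2² - 90·y_2² = 519841 - 519840 = 1 (should be 1). ✓

(x_1, y_1) = (19, 2); (x_2, y_2) = (721, 76).


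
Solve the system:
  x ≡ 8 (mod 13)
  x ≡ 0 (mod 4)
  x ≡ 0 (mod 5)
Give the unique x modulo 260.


Moduli 13, 4, 5 are pairwise coprime; by CRT there is a unique solution modulo M = 13 · 4 · 5 = 260.
Solve pairwise, accumulating the modulus:
  Start with x ≡ 8 (mod 13).
  Combine with x ≡ 0 (mod 4): since gcd(13, 4) = 1, we get a unique residue mod 52.
    Write x = 8 + 13·t and substitute into x ≡ 0 (mod 4): 13·t ≡ 0 − 8 = -8 (mod 4).
    Reduce coefficients mod 4: 1·t ≡ 0 (mod 4).
    So t ≡ 0 (mod 4).
    Then x = 8 + 13·0 = 8, valid modulo lcm(13, 4) = 52: x ≡ 8 (mod 52).
  Combine with x ≡ 0 (mod 5): since gcd(52, 5) = 1, we get a unique residue mod 260.
    Write x = 8 + 52·t and substitute into x ≡ 0 (mod 5): 52·t ≡ 0 − 8 = -8 (mod 5).
    Reduce coefficients mod 5: 2·t ≡ 2 (mod 5).
    The inverse of 2 mod 5 is 3 (since 2·3 = 6 = 1·5 + 1), so t ≡ 3·2 = 6 ≡ 1 (mod 5).
    Then x = 8 + 52·1 = 60, valid modulo lcm(52, 5) = 260: x ≡ 60 (mod 260).
Verify: 60 mod 13 = 8 ✓, 60 mod 4 = 0 ✓, 60 mod 5 = 0 ✓.

x ≡ 60 (mod 260).


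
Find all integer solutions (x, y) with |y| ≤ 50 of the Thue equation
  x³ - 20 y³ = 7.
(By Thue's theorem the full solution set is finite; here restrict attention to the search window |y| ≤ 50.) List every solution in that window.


The equation is x³ - 20y³ = 7. For fixed y, x³ = 20·y³ + 7, so a solution requires the RHS to be a perfect cube.
Strategy: iterate y from -50 to 50, compute RHS = 20·y³ + 7, and check whether it is a (positive or negative) perfect cube.
Check small values of y:
  y = 0: RHS = 7 is not a perfect cube.
  y = 1: RHS = 27 = (3)³ ⇒ x = 3 works.
  y = -1: RHS = -13 is not a perfect cube.
  y = 2: RHS = 167 is not a perfect cube.
  y = -2: RHS = -153 is not a perfect cube.
  y = 3: RHS = 547 is not a perfect cube.
  y = -3: RHS = -533 is not a perfect cube.
Continuing the search up to |y| = 50 finds no further solutions beyond those listed.
Collected solutions: (3, 1).

Solutions (with |y| ≤ 50): (3, 1).


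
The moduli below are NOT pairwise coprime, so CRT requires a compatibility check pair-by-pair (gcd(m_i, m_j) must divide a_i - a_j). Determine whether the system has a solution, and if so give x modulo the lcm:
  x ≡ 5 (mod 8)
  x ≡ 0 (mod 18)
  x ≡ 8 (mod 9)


Moduli 8, 18, 9 are not pairwise coprime, so CRT works modulo lcm(m_i) when all pairwise compatibility conditions hold.
Pairwise compatibility: gcd(m_i, m_j) must divide a_i - a_j for every pair.
Merge one congruence at a time:
  Start: x ≡ 5 (mod 8).
  Combine with x ≡ 0 (mod 18): gcd(8, 18) = 2, and 0 - 5 = -5 is NOT divisible by 2.
    ⇒ system is inconsistent (no integer solution).

No solution (the system is inconsistent).


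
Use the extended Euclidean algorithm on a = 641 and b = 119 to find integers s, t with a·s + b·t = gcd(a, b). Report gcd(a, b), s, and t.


Euclidean algorithm on (641, 119) — divide until remainder is 0:
  641 = 5 · 119 + 46
  119 = 2 · 46 + 27
  46 = 1 · 27 + 19
  27 = 1 · 19 + 8
  19 = 2 · 8 + 3
  8 = 2 · 3 + 2
  3 = 1 · 2 + 1
  2 = 2 · 1 + 0
gcd(641, 119) = 1.
Track Bezout coefficients alongside the remainders: start with r₀ = 641 = a·1 + b·0 (s = 1, t = 0) and r₁ = 119 = a·0 + b·1 (s = 0, t = 1); each new remainder r_{k+1} = r_{k-1} − q_k·r_k inherits s_{k+1} = s_{k-1} − q_k·s_k, t_{k+1} = t_{k-1} − q_k·t_k, so r_k = a·s_k + b·t_k at every step:
  q = 5: r = 46, s = 1 − 5·0 = 1, t = 0 − 5·1 = -5  (check: 641·1 + 119·(-5) = 46)
  q = 2: r = 27, s = 0 − 2·1 = -2, t = 1 − 2·(-5) = 11  (check: 641·(-2) + 119·11 = 27)
  q = 1: r = 19, s = 1 − 1·(-2) = 3, t = -5 − 1·11 = -16  (check: 641·3 + 119·(-16) = 19)
  q = 1: r = 8, s = -2 − 1·3 = -5, t = 11 − 1·(-16) = 27  (check: 641·(-5) + 119·27 = 8)
  q = 2: r = 3, s = 3 − 2·(-5) = 13, t = -16 − 2·27 = -70  (check: 641·13 + 119·(-70) = 3)
  q = 2: r = 2, s = -5 − 2·13 = -31, t = 27 − 2·(-70) = 167  (check: 641·(-31) + 119·167 = 2)
  q = 1: r = 1, s = 13 − 1·(-31) = 44, t = -70 − 1·167 = -237  (check: 641·44 + 119·(-237) = 1)
The row with r = 1 (the gcd) gives the Bezout coefficients s = 44, t = -237.
Result: 641 · (44) + 119 · (-237) = 1.

gcd(641, 119) = 1; s = 44, t = -237 (check: 641·44 + 119·(-237) = 1).


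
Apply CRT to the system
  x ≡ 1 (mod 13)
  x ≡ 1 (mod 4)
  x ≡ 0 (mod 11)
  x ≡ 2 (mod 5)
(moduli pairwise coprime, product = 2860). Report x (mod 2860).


Product of moduli M = 13 · 4 · 11 · 5 = 2860.
Merge one congruence at a time:
  Start: x ≡ 1 (mod 13).
  Combine with x ≡ 1 (mod 4); new modulus lcm = 52.
    Write x = 1 + 13·t and substitute into x ≡ 1 (mod 4): 13·t ≡ 1 − 1 = 0 (mod 4).
    Reduce coefficients mod 4: 1·t ≡ 0 (mod 4).
    So t ≡ 0 (mod 4).
    Then x = 1 + 13·0 = 1, valid modulo lcm(13, 4) = 52: x ≡ 1 (mod 52).
  Combine with x ≡ 0 (mod 11); new modulus lcm = 572.
    Write x = 1 + 52·t and substitute into x ≡ 0 (mod 11): 52·t ≡ 0 − 1 = -1 (mod 11).
    Reduce coefficients mod 11: 8·t ≡ 10 (mod 11).
    The inverse of 8 mod 11 is 7 (since 8·7 = 56 = 5·11 + 1), so t ≡ 7·10 = 70 ≡ 4 (mod 11).
    Then x = 1 + 52·4 = 209, valid modulo lcm(52, 11) = 572: x ≡ 209 (mod 572).
  Combine with x ≡ 2 (mod 5); new modulus lcm = 2860.
    Write x = 209 + 572·t and substitute into x ≡ 2 (mod 5): 572·t ≡ 2 − 209 = -207 (mod 5).
    Reduce coefficients mod 5: 2·t ≡ 3 (mod 5).
    The inverse of 2 mod 5 is 3 (since 2·3 = 6 = 1·5 + 1), so t ≡ 3·3 = 9 ≡ 4 (mod 5).
    Then x = 209 + 572·4 = 2497, valid modulo lcm(572, 5) = 2860: x ≡ 2497 (mod 2860).
Verify against each original: 2497 mod 13 = 1, 2497 mod 4 = 1, 2497 mod 11 = 0, 2497 mod 5 = 2.

x ≡ 2497 (mod 2860).


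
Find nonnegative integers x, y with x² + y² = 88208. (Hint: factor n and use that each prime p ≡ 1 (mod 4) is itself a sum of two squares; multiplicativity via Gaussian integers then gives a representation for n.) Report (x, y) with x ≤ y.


Step 1: Factor n = 88208 = 2^4 · 37 · 149.
Step 2: Check the mod-4 condition on each prime factor: 2 = 2 (special); 37 ≡ 1 (mod 4), exponent 1; 149 ≡ 1 (mod 4), exponent 1.
All primes ≡ 3 (mod 4) appear to even exponent (or don't appear), so by the two-squares theorem n IS expressible as a sum of two squares.
Step 3: Build a representation. Group n = k² · m with k = 4 and m = 37 · 149 = 5513 (a product of primes ≡ 1 (mod 4)); a representation of m scales to one of n via (k·x)² + (k·y)² = k²(x² + y²). Each prime p ≡ 1 (mod 4) is itself a sum of two squares; find a² by testing p − a² for a perfect square:
  37: 37 − 1² = 36 = 6² ⇒ 37 = 1² + 6².
  149: 149 − 1² = 148, 149 − 2² = 145, 149 − 3² = 140, 149 − 4² = 133, 149 − 5² = 124, 149 − 6² = 113, 149 − 7² = 100 = 10² ⇒ 149 = 7² + 10².
  Combine using the Brahmagupta–Fibonacci identity (a² + b²)(c² + d²) = (ac − bd)² + (ad + bc)² = (ac + bd)² + (ad − bc)²:
  37 · 149 = 5513: from (1² + 6²)(7² + 10²), take (1·7 − 6·10, 1·10 + 6·7) = (7 − 60, 10 + 42) = (-53, 52); dropping signs (only squares matter) gives (53, 52); check 53² + 52² = 2809 + 2704 = 5513 ✓.
  Scale by k = 4: (4·53, 4·52) = (212, 208).
Step 4: Order so x ≤ y and verify: 208² + 212² = 43264 + 44944 = 88208 = n. ✓

n = 88208 = 208² + 212² (one valid representation with x ≤ y).


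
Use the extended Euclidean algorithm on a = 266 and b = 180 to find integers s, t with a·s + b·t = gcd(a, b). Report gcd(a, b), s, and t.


Euclidean algorithm on (266, 180) — divide until remainder is 0:
  266 = 1 · 180 + 86
  180 = 2 · 86 + 8
  86 = 10 · 8 + 6
  8 = 1 · 6 + 2
  6 = 3 · 2 + 0
gcd(266, 180) = 2.
Track Bezout coefficients alongside the remainders: start with r₀ = 266 = a·1 + b·0 (s = 1, t = 0) and r₁ = 180 = a·0 + b·1 (s = 0, t = 1); each new remainder r_{k+1} = r_{k-1} − q_k·r_k inherits s_{k+1} = s_{k-1} − q_k·s_k, t_{k+1} = t_{k-1} − q_k·t_k, so r_k = a·s_k + b·t_k at every step:
  q = 1: r = 86, s = 1 − 1·0 = 1, t = 0 − 1·1 = -1  (check: 266·1 + 180·(-1) = 86)
  q = 2: r = 8, s = 0 − 2·1 = -2, t = 1 − 2·(-1) = 3  (check: 266·(-2) + 180·3 = 8)
  q = 10: r = 6, s = 1 − 10·(-2) = 21, t = -1 − 10·3 = -31  (check: 266·21 + 180·(-31) = 6)
  q = 1: r = 2, s = -2 − 1·21 = -23, t = 3 − 1·(-31) = 34  (check: 266·(-23) + 180·34 = 2)
The row with r = 2 (the gcd) gives the Bezout coefficients s = -23, t = 34.
Result: 266 · (-23) + 180 · (34) = 2.

gcd(266, 180) = 2; s = -23, t = 34 (check: 266·(-23) + 180·34 = 2).


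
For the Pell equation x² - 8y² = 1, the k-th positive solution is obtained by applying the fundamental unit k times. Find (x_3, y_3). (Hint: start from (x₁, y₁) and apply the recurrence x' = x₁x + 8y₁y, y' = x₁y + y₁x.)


Step 1: Find the fundamental solution (x₁, y₁) of x² - 8y² = 1.
  Expand √8 as a continued fraction. a₀ = ⌊√8⌋ = 2; iterate m_{k+1} = d_k·a_k − m_k, d_{k+1} = (8 − m_{k+1}²)/d_k, a_{k+1} = ⌊(a₀ + m_{k+1})/d_{k+1}⌋ (starting m₀ = 0, d₀ = 1), with convergents p_k = a_k·p_{k-1} + p_{k-2}, q_k = a_k·q_{k-1} + q_{k-2} (p₋₁ = 1, q₋₁ = 0):
  k = 0: a₀ = 2; p₀/q₀ = 2/1; p₀² − 8·q₀² = 4 − 8 = -4.
  k = 1: m = 2, d = 4, a = ⌊(2 + 2)/4⌋ = 1; p/q = (1·2 + 1)/(1·1 + 0) = 3/1; p² − 8·q² = 9 − 8 = 1.
  The first convergent with p² − 8·q² = 1 gives the fundamental solution (x₁, y₁) = (3, 1).
Step 2: Apply the recurrence (x_{n+1}, y_{n+1}) = (x₁x_n + 8y₁y_n, x₁y_n + y₁x_n) repeatedly.
  From (x_1, y_1) = (3, 1): x_2 = 3·3 + 8·1·1 = 17; y_2 = 3·1 + 1·3 = 6.
  From (x_2, y_2) = (17, 6): x_3 = 3·17 + 8·1·6 = 99; y_3 = 3·6 + 1·17 = 35.
Step 3: Verify x_3² - 8·y_3² = 9801 - 9800 = 1 (should be 1). ✓

(x_1, y_1) = (3, 1); (x_3, y_3) = (99, 35).


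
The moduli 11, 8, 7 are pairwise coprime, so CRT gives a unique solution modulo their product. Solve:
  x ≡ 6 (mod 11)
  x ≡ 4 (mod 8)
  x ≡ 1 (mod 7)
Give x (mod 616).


Moduli 11, 8, 7 are pairwise coprime; by CRT there is a unique solution modulo M = 11 · 8 · 7 = 616.
Solve pairwise, accumulating the modulus:
  Start with x ≡ 6 (mod 11).
  Combine with x ≡ 4 (mod 8): since gcd(11, 8) = 1, we get a unique residue mod 88.
    Write x = 6 + 11·t and substitute into x ≡ 4 (mod 8): 11·t ≡ 4 − 6 = -2 (mod 8).
    Reduce coefficients mod 8: 3·t ≡ 6 (mod 8).
    The inverse of 3 mod 8 is 3 (since 3·3 = 9 = 1·8 + 1), so t ≡ 3·6 = 18 ≡ 2 (mod 8).
    Then x = 6 + 11·2 = 28, valid modulo lcm(11, 8) = 88: x ≡ 28 (mod 88).
  Combine with x ≡ 1 (mod 7): since gcd(88, 7) = 1, we get a unique residue mod 616.
    Write x = 28 + 88·t and substitute into x ≡ 1 (mod 7): 88·t ≡ 1 − 28 = -27 (mod 7).
    Reduce coefficients mod 7: 4·t ≡ 1 (mod 7).
    The inverse of 4 mod 7 is 2 (since 4·2 = 8 = 1·7 + 1), so t ≡ 2·1 = 2 ≡ 2 (mod 7).
    Then x = 28 + 88·2 = 204, valid modulo lcm(88, 7) = 616: x ≡ 204 (mod 616).
Verify: 204 mod 11 = 6 ✓, 204 mod 8 = 4 ✓, 204 mod 7 = 1 ✓.

x ≡ 204 (mod 616).


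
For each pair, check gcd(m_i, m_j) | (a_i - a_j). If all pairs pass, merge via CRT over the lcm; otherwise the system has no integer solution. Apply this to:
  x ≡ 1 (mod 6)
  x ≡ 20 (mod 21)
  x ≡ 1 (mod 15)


Moduli 6, 21, 15 are not pairwise coprime, so CRT works modulo lcm(m_i) when all pairwise compatibility conditions hold.
Pairwise compatibility: gcd(m_i, m_j) must divide a_i - a_j for every pair.
Merge one congruence at a time:
  Start: x ≡ 1 (mod 6).
  Combine with x ≡ 20 (mod 21): gcd(6, 21) = 3, and 20 - 1 = 19 is NOT divisible by 3.
    ⇒ system is inconsistent (no integer solution).

No solution (the system is inconsistent).


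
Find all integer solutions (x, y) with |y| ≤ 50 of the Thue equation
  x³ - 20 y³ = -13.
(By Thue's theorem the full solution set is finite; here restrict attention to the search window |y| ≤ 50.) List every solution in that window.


The equation is x³ - 20y³ = -13. For fixed y, x³ = 20·y³ − 13, so a solution requires the RHS to be a perfect cube.
Strategy: iterate y from -50 to 50, compute RHS = 20·y³ − 13, and check whether it is a (positive or negative) perfect cube.
Check small values of y:
  y = 0: RHS = -13 is not a perfect cube.
  y = 1: RHS = 7 is not a perfect cube.
  y = -1: RHS = -33 is not a perfect cube.
  y = 2: RHS = 147 is not a perfect cube.
  y = -2: RHS = -173 is not a perfect cube.
  y = 3: RHS = 527 is not a perfect cube.
  y = -3: RHS = -553 is not a perfect cube.
Continuing the search up to |y| = 50 finds no solutions either.
No (x, y) in the scanned range satisfies the equation.

No integer solutions with |y| ≤ 50.


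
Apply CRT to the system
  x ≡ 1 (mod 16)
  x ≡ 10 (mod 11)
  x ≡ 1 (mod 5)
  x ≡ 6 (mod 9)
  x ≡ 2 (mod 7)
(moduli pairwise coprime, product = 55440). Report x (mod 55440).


Product of moduli M = 16 · 11 · 5 · 9 · 7 = 55440.
Merge one congruence at a time:
  Start: x ≡ 1 (mod 16).
  Combine with x ≡ 10 (mod 11); new modulus lcm = 176.
    Write x = 1 + 16·t and substitute into x ≡ 10 (mod 11): 16·t ≡ 10 − 1 = 9 (mod 11).
    Reduce coefficients mod 11: 5·t ≡ 9 (mod 11).
    The inverse of 5 mod 11 is 9 (since 5·9 = 45 = 4·11 + 1), so t ≡ 9·9 = 81 ≡ 4 (mod 11).
    Then x = 1 + 16·4 = 65, valid modulo lcm(16, 11) = 176: x ≡ 65 (mod 176).
  Combine with x ≡ 1 (mod 5); new modulus lcm = 880.
    Write x = 65 + 176·t and substitute into x ≡ 1 (mod 5): 176·t ≡ 1 − 65 = -64 (mod 5).
    Reduce coefficients mod 5: 1·t ≡ 1 (mod 5).
    So t ≡ 1 (mod 5).
    Then x = 65 + 176·1 = 241, valid modulo lcm(176, 5) = 880: x ≡ 241 (mod 880).
  Combine with x ≡ 6 (mod 9); new modulus lcm = 7920.
    Write x = 241 + 880·t and substitute into x ≡ 6 (mod 9): 880·t ≡ 6 − 241 = -235 (mod 9).
    Reduce coefficients mod 9: 7·t ≡ 8 (mod 9).
    The inverse of 7 mod 9 is 4 (since 7·4 = 28 = 3·9 + 1), so t ≡ 4·8 = 32 ≡ 5 (mod 9).
    Then x = 241 + 880·5 = 4641, valid modulo lcm(880, 9) = 7920: x ≡ 4641 (mod 7920).
  Combine with x ≡ 2 (mod 7); new modulus lcm = 55440.
    Write x = 4641 + 7920·t and substitute into x ≡ 2 (mod 7): 7920·t ≡ 2 − 4641 = -4639 (mod 7).
    Reduce coefficients mod 7: 3·t ≡ 2 (mod 7).
    The inverse of 3 mod 7 is 5 (since 3·5 = 15 = 2·7 + 1), so t ≡ 5·2 = 10 ≡ 3 (mod 7).
    Then x = 4641 + 7920·3 = 28401, valid modulo lcm(7920, 7) = 55440: x ≡ 28401 (mod 55440).
Verify against each original: 28401 mod 16 = 1, 28401 mod 11 = 10, 28401 mod 5 = 1, 28401 mod 9 = 6, 28401 mod 7 = 2.

x ≡ 28401 (mod 55440).


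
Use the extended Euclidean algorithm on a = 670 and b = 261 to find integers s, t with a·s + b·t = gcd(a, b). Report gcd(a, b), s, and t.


Euclidean algorithm on (670, 261) — divide until remainder is 0:
  670 = 2 · 261 + 148
  261 = 1 · 148 + 113
  148 = 1 · 113 + 35
  113 = 3 · 35 + 8
  35 = 4 · 8 + 3
  8 = 2 · 3 + 2
  3 = 1 · 2 + 1
  2 = 2 · 1 + 0
gcd(670, 261) = 1.
Track Bezout coefficients alongside the remainders: start with r₀ = 670 = a·1 + b·0 (s = 1, t = 0) and r₁ = 261 = a·0 + b·1 (s = 0, t = 1); each new remainder r_{k+1} = r_{k-1} − q_k·r_k inherits s_{k+1} = s_{k-1} − q_k·s_k, t_{k+1} = t_{k-1} − q_k·t_k, so r_k = a·s_k + b·t_k at every step:
  q = 2: r = 148, s = 1 − 2·0 = 1, t = 0 − 2·1 = -2  (check: 670·1 + 261·(-2) = 148)
  q = 1: r = 113, s = 0 − 1·1 = -1, t = 1 − 1·(-2) = 3  (check: 670·(-1) + 261·3 = 113)
  q = 1: r = 35, s = 1 − 1·(-1) = 2, t = -2 − 1·3 = -5  (check: 670·2 + 261·(-5) = 35)
  q = 3: r = 8, s = -1 − 3·2 = -7, t = 3 − 3·(-5) = 18  (check: 670·(-7) + 261·18 = 8)
  q = 4: r = 3, s = 2 − 4·(-7) = 30, t = -5 − 4·18 = -77  (check: 670·30 + 261·(-77) = 3)
  q = 2: r = 2, s = -7 − 2·30 = -67, t = 18 − 2·(-77) = 172  (check: 670·(-67) + 261·172 = 2)
  q = 1: r = 1, s = 30 − 1·(-67) = 97, t = -77 − 1·172 = -249  (check: 670·97 + 261·(-249) = 1)
The row with r = 1 (the gcd) gives the Bezout coefficients s = 97, t = -249.
Result: 670 · (97) + 261 · (-249) = 1.

gcd(670, 261) = 1; s = 97, t = -249 (check: 670·97 + 261·(-249) = 1).


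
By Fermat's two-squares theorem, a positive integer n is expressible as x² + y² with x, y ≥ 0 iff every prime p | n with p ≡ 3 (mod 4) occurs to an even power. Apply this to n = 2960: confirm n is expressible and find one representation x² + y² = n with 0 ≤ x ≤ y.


Step 1: Factor n = 2960 = 2^4 · 5 · 37.
Step 2: Check the mod-4 condition on each prime factor: 2 = 2 (special); 5 ≡ 1 (mod 4), exponent 1; 37 ≡ 1 (mod 4), exponent 1.
All primes ≡ 3 (mod 4) appear to even exponent (or don't appear), so by the two-squares theorem n IS expressible as a sum of two squares.
Step 3: Build a representation. Group n = k² · m with k = 4 and m = 5 · 37 = 185 (a product of primes ≡ 1 (mod 4)); a representation of m scales to one of n via (k·x)² + (k·y)² = k²(x² + y²). Each prime p ≡ 1 (mod 4) is itself a sum of two squares; find a² by testing p − a² for a perfect square:
  5: 5 − 1² = 4 = 2² ⇒ 5 = 1² + 2².
  37: 37 − 1² = 36 = 6² ⇒ 37 = 1² + 6².
  Combine using the Brahmagupta–Fibonacci identity (a² + b²)(c² + d²) = (ac − bd)² + (ad + bc)² = (ac + bd)² + (ad − bc)²:
  5 · 37 = 185: from (1² + 2²)(1² + 6²), take (1·1 − 2·6, 1·6 + 2·1) = (1 − 12, 6 + 2) = (-11, 8); dropping signs (only squares matter) gives (11, 8); check 11² + 8² = 121 + 64 = 185 ✓.
  Scale by k = 4: (4·11, 4·8) = (44, 32).
Step 4: Order so x ≤ y and verify: 32² + 44² = 1024 + 1936 = 2960 = n. ✓

n = 2960 = 32² + 44² (one valid representation with x ≤ y).


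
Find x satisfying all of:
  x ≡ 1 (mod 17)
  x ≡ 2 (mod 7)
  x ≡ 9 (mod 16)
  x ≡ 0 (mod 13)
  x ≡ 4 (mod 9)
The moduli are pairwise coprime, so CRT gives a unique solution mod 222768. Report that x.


Product of moduli M = 17 · 7 · 16 · 13 · 9 = 222768.
Merge one congruence at a time:
  Start: x ≡ 1 (mod 17).
  Combine with x ≡ 2 (mod 7); new modulus lcm = 119.
    Write x = 1 + 17·t and substitute into x ≡ 2 (mod 7): 17·t ≡ 2 − 1 = 1 (mod 7).
    Reduce coefficients mod 7: 3·t ≡ 1 (mod 7).
    The inverse of 3 mod 7 is 5 (since 3·5 = 15 = 2·7 + 1), so t ≡ 5·1 = 5 ≡ 5 (mod 7).
    Then x = 1 + 17·5 = 86, valid modulo lcm(17, 7) = 119: x ≡ 86 (mod 119).
  Combine with x ≡ 9 (mod 16); new modulus lcm = 1904.
    Write x = 86 + 119·t and substitute into x ≡ 9 (mod 16): 119·t ≡ 9 − 86 = -77 (mod 16).
    Reduce coefficients mod 16: 7·t ≡ 3 (mod 16).
    The inverse of 7 mod 16 is 7 (since 7·7 = 49 = 3·16 + 1), so t ≡ 7·3 = 21 ≡ 5 (mod 16).
    Then x = 86 + 119·5 = 681, valid modulo lcm(119, 16) = 1904: x ≡ 681 (mod 1904).
  Combine with x ≡ 0 (mod 13); new modulus lcm = 24752.
    Write x = 681 + 1904·t and substitute into x ≡ 0 (mod 13): 1904·t ≡ 0 − 681 = -681 (mod 13).
    Reduce coefficients mod 13: 6·t ≡ 8 (mod 13).
    The inverse of 6 mod 13 is 11 (since 6·11 = 66 = 5·13 + 1), so t ≡ 11·8 = 88 ≡ 10 (mod 13).
    Then x = 681 + 1904·10 = 19721, valid modulo lcm(1904, 13) = 24752: x ≡ 19721 (mod 24752).
  Combine with x ≡ 4 (mod 9); new modulus lcm = 222768.
    Write x = 19721 + 24752·t and substitute into x ≡ 4 (mod 9): 24752·t ≡ 4 − 19721 = -19717 (mod 9).
    Reduce coefficients mod 9: 2·t ≡ 2 (mod 9).
    The inverse of 2 mod 9 is 5 (since 2·5 = 10 = 1·9 + 1), so t ≡ 5·2 = 10 ≡ 1 (mod 9).
    Then x = 19721 + 24752·1 = 44473, valid modulo lcm(24752, 9) = 222768: x ≡ 44473 (mod 222768).
Verify against each original: 44473 mod 17 = 1, 44473 mod 7 = 2, 44473 mod 16 = 9, 44473 mod 13 = 0, 44473 mod 9 = 4.

x ≡ 44473 (mod 222768).


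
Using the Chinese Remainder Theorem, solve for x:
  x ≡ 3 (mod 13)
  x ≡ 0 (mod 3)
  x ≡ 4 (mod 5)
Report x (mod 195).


Moduli 13, 3, 5 are pairwise coprime; by CRT there is a unique solution modulo M = 13 · 3 · 5 = 195.
Solve pairwise, accumulating the modulus:
  Start with x ≡ 3 (mod 13).
  Combine with x ≡ 0 (mod 3): since gcd(13, 3) = 1, we get a unique residue mod 39.
    Write x = 3 + 13·t and substitute into x ≡ 0 (mod 3): 13·t ≡ 0 − 3 = -3 (mod 3).
    Reduce coefficients mod 3: 1·t ≡ 0 (mod 3).
    So t ≡ 0 (mod 3).
    Then x = 3 + 13·0 = 3, valid modulo lcm(13, 3) = 39: x ≡ 3 (mod 39).
  Combine with x ≡ 4 (mod 5): since gcd(39, 5) = 1, we get a unique residue mod 195.
    Write x = 3 + 39·t and substitute into x ≡ 4 (mod 5): 39·t ≡ 4 − 3 = 1 (mod 5).
    Reduce coefficients mod 5: 4·t ≡ 1 (mod 5).
    The inverse of 4 mod 5 is 4 (since 4·4 = 16 = 3·5 + 1), so t ≡ 4·1 = 4 ≡ 4 (mod 5).
    Then x = 3 + 39·4 = 159, valid modulo lcm(39, 5) = 195: x ≡ 159 (mod 195).
Verify: 159 mod 13 = 3 ✓, 159 mod 3 = 0 ✓, 159 mod 5 = 4 ✓.

x ≡ 159 (mod 195).


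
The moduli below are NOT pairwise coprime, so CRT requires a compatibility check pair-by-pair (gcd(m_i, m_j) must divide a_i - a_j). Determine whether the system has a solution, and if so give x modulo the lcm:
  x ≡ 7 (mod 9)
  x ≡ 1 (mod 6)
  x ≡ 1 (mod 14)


Moduli 9, 6, 14 are not pairwise coprime, so CRT works modulo lcm(m_i) when all pairwise compatibility conditions hold.
Pairwise compatibility: gcd(m_i, m_j) must divide a_i - a_j for every pair.
Merge one congruence at a time:
  Start: x ≡ 7 (mod 9).
  Combine with x ≡ 1 (mod 6): gcd(9, 6) = 3; 1 - 7 = -6, which IS divisible by 3, so compatible.
    Write x = 7 + 9·t and substitute into x ≡ 1 (mod 6): 9·t ≡ 1 − 7 = -6 (mod 6).
    Divide the congruence (and modulus) by g = 3: 3·t ≡ -2 (mod 2).
    Reduce coefficients mod 2: 1·t ≡ 0 (mod 2).
    So t ≡ 0 (mod 2).
    Then x = 7 + 9·0 = 7, valid modulo lcm(9, 6) = 18: x ≡ 7 (mod 18).
  Combine with x ≡ 1 (mod 14): gcd(18, 14) = 2; 1 - 7 = -6, which IS divisible by 2, so compatible.
    Write x = 7 + 18·t and substitute into x ≡ 1 (mod 14): 18·t ≡ 1 − 7 = -6 (mod 14).
    Divide the congruence (and modulus) by g = 2: 9·t ≡ -3 (mod 7).
    Reduce coefficients mod 7: 2·t ≡ 4 (mod 7).
    The inverse of 2 mod 7 is 4 (since 2·4 = 8 = 1·7 + 1), so t ≡ 4·4 = 16 ≡ 2 (mod 7).
    Then x = 7 + 18·2 = 43, valid modulo lcm(18, 14) = 126: x ≡ 43 (mod 126).
Verify: 43 mod 9 = 7, 43 mod 6 = 1, 43 mod 14 = 1.

x ≡ 43 (mod 126).


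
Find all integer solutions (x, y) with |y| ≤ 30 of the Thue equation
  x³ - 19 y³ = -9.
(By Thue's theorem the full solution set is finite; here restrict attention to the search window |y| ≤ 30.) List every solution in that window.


The equation is x³ - 19y³ = -9. For fixed y, x³ = 19·y³ − 9, so a solution requires the RHS to be a perfect cube.
Strategy: iterate y from -30 to 30, compute RHS = 19·y³ − 9, and check whether it is a (positive or negative) perfect cube.
Check small values of y:
  y = 0: RHS = -9 is not a perfect cube.
  y = 1: RHS = 10 is not a perfect cube.
  y = -1: RHS = -28 is not a perfect cube.
  y = 2: RHS = 143 is not a perfect cube.
  y = -2: RHS = -161 is not a perfect cube.
  y = 3: RHS = 504 is not a perfect cube.
  y = -3: RHS = -522 is not a perfect cube.
Continuing the search up to |y| = 30 finds no solutions either.
No (x, y) in the scanned range satisfies the equation.

No integer solutions with |y| ≤ 30.


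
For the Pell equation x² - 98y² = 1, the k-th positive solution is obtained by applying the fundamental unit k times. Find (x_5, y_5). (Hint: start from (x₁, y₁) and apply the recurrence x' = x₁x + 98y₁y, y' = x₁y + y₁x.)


Step 1: Find the fundamental solution (x₁, y₁) of x² - 98y² = 1.
  Expand √98 as a continued fraction. a₀ = ⌊√98⌋ = 9; iterate m_{k+1} = d_k·a_k − m_k, d_{k+1} = (98 − m_{k+1}²)/d_k, a_{k+1} = ⌊(a₀ + m_{k+1})/d_{k+1}⌋ (starting m₀ = 0, d₀ = 1), with convergents p_k = a_k·p_{k-1} + p_{k-2}, q_k = a_k·q_{k-1} + q_{k-2} (p₋₁ = 1, q₋₁ = 0):
  k = 0: a₀ = 9; p₀/q₀ = 9/1; p₀² − 98·q₀² = 81 − 98 = -17.
  k = 1: m = 9, d = 17, a = ⌊(9 + 9)/17⌋ = 1; p/q = (1·9 + 1)/(1·1 + 0) = 10/1; p² − 98·q² = 100 − 98 = 2.
  k = 2: m = 8, d = 2, a = ⌊(9 + 8)/2⌋ = 8; p/q = (8·10 + 9)/(8·1 + 1) = 89/9; p² − 98·q² = 7921 − 7938 = -17.
  k = 3: m = 8, d = 17, a = ⌊(9 + 8)/17⌋ = 1; p/q = (1·89 + 10)/(1·9 + 1) = 99/10; p² − 98·q² = 9801 − 9800 = 1.
  The first convergent with p² − 98·q² = 1 gives the fundamental solution (x₁, y₁) = (99, 10).
Step 2: Apply the recurrence (x_{n+1}, y_{n+1}) = (x₁x_n + 98y₁y_n, x₁y_n + y₁x_n) repeatedly.
  From (x_1, y_1) = (99, 10): x_2 = 99·99 + 98·10·10 = 19601; y_2 = 99·10 + 10·99 = 1980.
  From (x_2, y_2) = (19601, 1980): x_3 = 99·19601 + 98·10·1980 = 3880899; y_3 = 99·1980 + 10·19601 = 392030.
  From (x_3, y_3) = (3880899, 392030): x_4 = 99·3880899 + 98·10·392030 = 768398401; y_4 = 99·392030 + 10·3880899 = 77619960.
  From (x_4, y_4) = (768398401, 77619960): x_5 = 99·768398401 + 98·10·77619960 = 152139002499; y_5 = 99·77619960 + 10·768398401 = 15368360050.
Step 3: Verify x_5² - 98·y_5² = 23146276081390728245001 - 23146276081390728245000 = 1 (should be 1). ✓

(x_1, y_1) = (99, 10); (x_5, y_5) = (152139002499, 15368360050).


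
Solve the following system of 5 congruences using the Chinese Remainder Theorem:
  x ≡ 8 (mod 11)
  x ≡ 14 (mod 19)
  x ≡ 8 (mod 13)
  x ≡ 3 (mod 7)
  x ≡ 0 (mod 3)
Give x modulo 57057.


Product of moduli M = 11 · 19 · 13 · 7 · 3 = 57057.
Merge one congruence at a time:
  Start: x ≡ 8 (mod 11).
  Combine with x ≡ 14 (mod 19); new modulus lcm = 209.
    Write x = 8 + 11·t and substitute into x ≡ 14 (mod 19): 11·t ≡ 14 − 8 = 6 (mod 19).
    The inverse of 11 mod 19 is 7 (since 11·7 = 77 = 4·19 + 1), so t ≡ 7·6 = 42 ≡ 4 (mod 19).
    Then x = 8 + 11·4 = 52, valid modulo lcm(11, 19) = 209: x ≡ 52 (mod 209).
  Combine with x ≡ 8 (mod 13); new modulus lcm = 2717.
    Write x = 52 + 209·t and substitute into x ≡ 8 (mod 13): 209·t ≡ 8 − 52 = -44 (mod 13).
    Reduce coefficients mod 13: 1·t ≡ 8 (mod 13).
    So t ≡ 8 (mod 13).
    Then x = 52 + 209·8 = 1724, valid modulo lcm(209, 13) = 2717: x ≡ 1724 (mod 2717).
  Combine with x ≡ 3 (mod 7); new modulus lcm = 19019.
    Write x = 1724 + 2717·t and substitute into x ≡ 3 (mod 7): 2717·t ≡ 3 − 1724 = -1721 (mod 7).
    Reduce coefficients mod 7: 1·t ≡ 1 (mod 7).
    So t ≡ 1 (mod 7).
    Then x = 1724 + 2717·1 = 4441, valid modulo lcm(2717, 7) = 19019: x ≡ 4441 (mod 19019).
  Combine with x ≡ 0 (mod 3); new modulus lcm = 57057.
    Write x = 4441 + 19019·t and substitute into x ≡ 0 (mod 3): 19019·t ≡ 0 − 4441 = -4441 (mod 3).
    Reduce coefficients mod 3: 2·t ≡ 2 (mod 3).
    The inverse of 2 mod 3 is 2 (since 2·2 = 4 = 1·3 + 1), so t ≡ 2·2 = 4 ≡ 1 (mod 3).
    Then x = 4441 + 19019·1 = 23460, valid modulo lcm(19019, 3) = 57057: x ≡ 23460 (mod 57057).
Verify against each original: 23460 mod 11 = 8, 23460 mod 19 = 14, 23460 mod 13 = 8, 23460 mod 7 = 3, 23460 mod 3 = 0.

x ≡ 23460 (mod 57057).


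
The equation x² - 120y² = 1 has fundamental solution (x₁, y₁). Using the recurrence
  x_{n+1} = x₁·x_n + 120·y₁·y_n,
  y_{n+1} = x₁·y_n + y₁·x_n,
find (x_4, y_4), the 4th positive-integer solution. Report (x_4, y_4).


Step 1: Find the fundamental solution (x₁, y₁) of x² - 120y² = 1.
  Expand √120 as a continued fraction. a₀ = ⌊√120⌋ = 10; iterate m_{k+1} = d_k·a_k − m_k, d_{k+1} = (120 − m_{k+1}²)/d_k, a_{k+1} = ⌊(a₀ + m_{k+1})/d_{k+1}⌋ (starting m₀ = 0, d₀ = 1), with convergents p_k = a_k·p_{k-1} + p_{k-2}, q_k = a_k·q_{k-1} + q_{k-2} (p₋₁ = 1, q₋₁ = 0):
  k = 0: a₀ = 10; p₀/q₀ = 10/1; p₀² − 120·q₀² = 100 − 120 = -20.
  k = 1: m = 10, d = 20, a = ⌊(10 + 10)/20⌋ = 1; p/q = (1·10 + 1)/(1·1 + 0) = 11/1; p² − 120·q² = 121 − 120 = 1.
  The first convergent with p² − 120·q² = 1 gives the fundamental solution (x₁, y₁) = (11, 1).
Step 2: Apply the recurrence (x_{n+1}, y_{n+1}) = (x₁x_n + 120y₁y_n, x₁y_n + y₁x_n) repeatedly.
  From (x_1, y_1) = (11, 1): x_2 = 11·11 + 120·1·1 = 241; y_2 = 11·1 + 1·11 = 22.
  From (x_2, y_2) = (241, 22): x_3 = 11·241 + 120·1·22 = 5291; y_3 = 11·22 + 1·241 = 483.
  From (x_3, y_3) = (5291, 483): x_4 = 11·5291 + 120·1·483 = 116161; y_4 = 11·483 + 1·5291 = 10604.
Step 3: Verify x_4² - 120·y_4² = 13493377921 - 13493377920 = 1 (should be 1). ✓

(x_1, y_1) = (11, 1); (x_4, y_4) = (116161, 10604).


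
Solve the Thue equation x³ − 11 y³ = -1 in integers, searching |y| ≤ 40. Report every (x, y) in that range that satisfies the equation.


The equation is x³ - 11y³ = -1. For fixed y, x³ = 11·y³ − 1, so a solution requires the RHS to be a perfect cube.
Strategy: iterate y from -40 to 40, compute RHS = 11·y³ − 1, and check whether it is a (positive or negative) perfect cube.
Check small values of y:
  y = 0: RHS = -1 = (-1)³ ⇒ x = -1 works.
  y = 1: RHS = 10 is not a perfect cube.
  y = -1: RHS = -12 is not a perfect cube.
  y = 2: RHS = 87 is not a perfect cube.
  y = -2: RHS = -89 is not a perfect cube.
  y = 3: RHS = 296 is not a perfect cube.
  y = -3: RHS = -298 is not a perfect cube.
Continuing the search up to |y| = 40 finds no further solutions beyond those listed.
Collected solutions: (-1, 0).

Solutions (with |y| ≤ 40): (-1, 0).


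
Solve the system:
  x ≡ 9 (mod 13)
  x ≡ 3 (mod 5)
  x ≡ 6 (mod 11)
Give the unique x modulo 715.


Moduli 13, 5, 11 are pairwise coprime; by CRT there is a unique solution modulo M = 13 · 5 · 11 = 715.
Solve pairwise, accumulating the modulus:
  Start with x ≡ 9 (mod 13).
  Combine with x ≡ 3 (mod 5): since gcd(13, 5) = 1, we get a unique residue mod 65.
    Write x = 9 + 13·t and substitute into x ≡ 3 (mod 5): 13·t ≡ 3 − 9 = -6 (mod 5).
    Reduce coefficients mod 5: 3·t ≡ 4 (mod 5).
    The inverse of 3 mod 5 is 2 (since 3·2 = 6 = 1·5 + 1), so t ≡ 2·4 = 8 ≡ 3 (mod 5).
    Then x = 9 + 13·3 = 48, valid modulo lcm(13, 5) = 65: x ≡ 48 (mod 65).
  Combine with x ≡ 6 (mod 11): since gcd(65, 11) = 1, we get a unique residue mod 715.
    Write x = 48 + 65·t and substitute into x ≡ 6 (mod 11): 65·t ≡ 6 − 48 = -42 (mod 11).
    Reduce coefficients mod 11: 10·t ≡ 2 (mod 11).
    The inverse of 10 mod 11 is 10 (since 10·10 = 100 = 9·11 + 1), so t ≡ 10·2 = 20 ≡ 9 (mod 11).
    Then x = 48 + 65·9 = 633, valid modulo lcm(65, 11) = 715: x ≡ 633 (mod 715).
Verify: 633 mod 13 = 9 ✓, 633 mod 5 = 3 ✓, 633 mod 11 = 6 ✓.

x ≡ 633 (mod 715).
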